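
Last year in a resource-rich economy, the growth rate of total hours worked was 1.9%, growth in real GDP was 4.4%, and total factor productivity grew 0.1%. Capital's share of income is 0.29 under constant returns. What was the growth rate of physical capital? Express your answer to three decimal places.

Labor's share = 1 − 0.29 = 0.71.
gY = gA + 0.71×1.9 + 0.29×g.
0.29×g = 4.4 − 0.1 − 1.349 = 2.951.
g = 2.951 / 0.29 = 10.17586%.

10.176%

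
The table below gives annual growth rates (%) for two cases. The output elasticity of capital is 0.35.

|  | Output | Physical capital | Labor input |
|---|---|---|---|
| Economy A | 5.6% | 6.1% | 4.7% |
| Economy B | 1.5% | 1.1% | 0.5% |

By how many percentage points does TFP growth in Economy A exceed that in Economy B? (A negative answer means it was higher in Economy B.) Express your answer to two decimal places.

-0.38 percentage points

Labor's share = 1 − 0.35 = 0.65.
Economy A: TFP = 5.6 − 2.135 − 3.055 = 0.41%.
Economy B: TFP = 1.5 − 0.385 − 0.325 = 0.79%.
Difference = 0.41 − (0.79) = -0.38 pp.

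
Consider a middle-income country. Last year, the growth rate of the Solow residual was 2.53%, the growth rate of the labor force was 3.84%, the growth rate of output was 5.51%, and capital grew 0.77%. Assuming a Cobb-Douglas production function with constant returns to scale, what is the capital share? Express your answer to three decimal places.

0.280

gY = gA + α·gK + (1−α)·gL, so gY − gA − gL = α(gK − gL).
5.51 − 2.53 − 3.84 = α × (0.77 − 3.84).
-0.86 = -3.07 α, so α = 0.28013.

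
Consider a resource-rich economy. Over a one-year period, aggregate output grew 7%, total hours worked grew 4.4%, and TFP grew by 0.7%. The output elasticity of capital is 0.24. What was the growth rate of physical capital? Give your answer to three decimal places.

Labor's share = 1 − 0.24 = 0.76.
gY = gA + 0.76×4.4 + 0.24×g.
0.24×g = 7 − 0.7 − 3.344 = 2.956.
g = 2.956 / 0.24 = 12.31667%.

Physical capital growth was 12.317%.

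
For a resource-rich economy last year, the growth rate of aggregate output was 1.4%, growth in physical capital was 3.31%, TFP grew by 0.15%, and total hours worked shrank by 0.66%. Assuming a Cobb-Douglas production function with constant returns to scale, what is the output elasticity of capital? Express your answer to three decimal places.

gY = gA + α·gK + (1−α)·gL, so gY − gA − gL = α(gK − gL).
1.4 − 0.15 + 0.66 = α × (3.31 − (-0.66)).
1.91 = 3.97 α, so α = 0.48111.

The output elasticity of capital is 0.481.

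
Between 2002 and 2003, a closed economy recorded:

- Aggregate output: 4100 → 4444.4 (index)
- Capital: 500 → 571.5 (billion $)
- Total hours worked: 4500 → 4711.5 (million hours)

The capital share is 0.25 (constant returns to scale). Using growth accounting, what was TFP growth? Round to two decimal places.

1.30%

Aggregate output growth = (4444.4 − 4100) / 4100 = 8.4%.
Capital growth = (571.5 − 500) / 500 = 14.3%.
Total hours worked growth = (4711.5 − 4500) / 4500 = 4.7%.
Labor's share = 1 − 0.25 = 0.75.
Capital: 0.25 × 14.3 = 3.575 pp.
Total hours worked: 0.75 × 4.7 = 3.525 pp.
TFP growth = 8.4 − 7.1 = 1.3%.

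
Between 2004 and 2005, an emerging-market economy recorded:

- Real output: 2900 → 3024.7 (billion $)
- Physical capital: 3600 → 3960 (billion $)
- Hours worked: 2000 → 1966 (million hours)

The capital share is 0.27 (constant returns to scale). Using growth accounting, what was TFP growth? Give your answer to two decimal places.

2.84%

Real output growth = (3024.7 − 2900) / 2900 = 4.3%.
Physical capital growth = (3960 − 3600) / 3600 = 10%.
Hours worked growth = (1966 − 2000) / 2000 = -1.7%.
Labor's share = 1 − 0.27 = 0.73.
Physical capital: 0.27 × 10 = 2.7 pp.
Hours worked: 0.73 × (-1.7) = -1.241 pp.
TFP growth = 4.3 − 1.459 = 2.841%.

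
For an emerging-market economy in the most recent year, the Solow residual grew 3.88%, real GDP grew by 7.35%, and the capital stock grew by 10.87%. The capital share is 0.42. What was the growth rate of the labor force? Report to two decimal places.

-1.89%

Labor's share = 1 − 0.42 = 0.58.
gY = gA + 0.42×10.87 + 0.58×g.
0.58×g = 7.35 − 3.88 − 4.5654 = -1.0954.
g = -1.0954 / 0.58 = -1.8886%.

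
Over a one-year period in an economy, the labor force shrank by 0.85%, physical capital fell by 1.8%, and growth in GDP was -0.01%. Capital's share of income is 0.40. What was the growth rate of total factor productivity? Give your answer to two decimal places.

Total factor productivity grew 1.22%.

Labor's share = 1 − 0.4 = 0.6.
Physical capital: 0.4 × (-1.8) = -0.72 pp.
The labor force: 0.6 × (-0.85) = -0.51 pp.
TFP growth = -0.01 + 1.23 = 1.22%.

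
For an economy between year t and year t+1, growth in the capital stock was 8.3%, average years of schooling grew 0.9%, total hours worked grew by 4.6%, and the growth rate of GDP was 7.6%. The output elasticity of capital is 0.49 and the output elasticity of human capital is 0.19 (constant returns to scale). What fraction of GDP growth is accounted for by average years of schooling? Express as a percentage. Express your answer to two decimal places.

Average years of schooling contributed 0.19 × 0.9 = 0.171 pp.
Share of growth = 0.171 / 7.6 × 100 = 2.25%.

Average years of schooling accounted for 2.25% of growth.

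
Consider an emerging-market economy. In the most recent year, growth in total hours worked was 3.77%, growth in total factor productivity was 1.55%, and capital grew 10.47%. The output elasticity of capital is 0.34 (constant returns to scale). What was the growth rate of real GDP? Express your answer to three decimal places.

Labor's share = 1 − 0.34 = 0.66.
Capital: 0.34 × 10.47 = 3.5598 pp.
Total hours worked: 0.66 × 3.77 = 2.4882 pp.
Output growth = 1.55 + 6.048 = 7.598%.

Real GDP grew 7.598%.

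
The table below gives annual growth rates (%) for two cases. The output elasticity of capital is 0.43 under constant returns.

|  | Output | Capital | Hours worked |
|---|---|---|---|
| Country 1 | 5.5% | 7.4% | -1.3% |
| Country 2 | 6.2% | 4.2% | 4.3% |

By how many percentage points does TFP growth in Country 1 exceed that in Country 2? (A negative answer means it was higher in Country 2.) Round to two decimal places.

Labor's share = 1 − 0.43 = 0.57.
Country 1: TFP = 5.5 − 3.182 + 0.741 = 3.059%.
Country 2: TFP = 6.2 − 1.806 − 2.451 = 1.943%.
Difference = 3.059 − (1.943) = 1.116 pp.

1.12 percentage points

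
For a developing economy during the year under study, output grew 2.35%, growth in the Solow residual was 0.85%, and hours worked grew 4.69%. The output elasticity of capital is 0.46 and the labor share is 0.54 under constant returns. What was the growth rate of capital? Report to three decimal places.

Labor's share = 1 − 0.46 = 0.54.
gY = gA + 0.54×4.69 + 0.46×g.
0.46×g = 2.35 − 0.85 − 2.5326 = -1.0326.
g = -1.0326 / 0.46 = -2.24478%.

-2.245%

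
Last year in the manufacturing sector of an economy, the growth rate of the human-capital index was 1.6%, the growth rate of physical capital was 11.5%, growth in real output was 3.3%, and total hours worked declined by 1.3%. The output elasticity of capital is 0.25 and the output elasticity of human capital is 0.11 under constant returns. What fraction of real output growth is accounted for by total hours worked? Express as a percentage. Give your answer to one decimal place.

Labor's share = 1 − 0.25 − 0.11 = 0.64.
Total hours worked contributed 0.64 × (-1.3) = -0.832 pp.
Share of growth = -0.832 / 3.3 × 100 = -25.212%.

-25.2%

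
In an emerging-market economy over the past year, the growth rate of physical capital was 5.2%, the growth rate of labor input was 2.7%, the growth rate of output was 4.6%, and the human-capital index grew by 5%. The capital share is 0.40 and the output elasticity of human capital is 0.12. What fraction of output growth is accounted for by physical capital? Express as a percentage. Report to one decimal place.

45.2%

Physical capital contributed 0.4 × 5.2 = 2.08 pp.
Share of growth = 2.08 / 4.6 × 100 = 45.217%.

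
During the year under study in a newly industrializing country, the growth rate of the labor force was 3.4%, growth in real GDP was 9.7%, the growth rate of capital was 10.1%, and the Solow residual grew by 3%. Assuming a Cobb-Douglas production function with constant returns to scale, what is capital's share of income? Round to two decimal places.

α = 0.49

gY = gA + α·gK + (1−α)·gL, so gY − gA − gL = α(gK − gL).
9.7 − 3 − 3.4 = α × (10.1 − 3.4).
3.3 = 6.7 α, so α = 0.4925.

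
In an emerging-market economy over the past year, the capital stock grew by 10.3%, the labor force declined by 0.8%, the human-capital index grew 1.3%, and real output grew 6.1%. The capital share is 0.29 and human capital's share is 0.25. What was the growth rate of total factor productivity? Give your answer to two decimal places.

Labor's share = 1 − 0.29 − 0.25 = 0.46.
The capital stock: 0.29 × 10.3 = 2.987 pp.
The human-capital index: 0.25 × 1.3 = 0.325 pp.
The labor force: 0.46 × (-0.8) = -0.368 pp.
TFP growth = 6.1 − 2.944 = 3.156%.

3.16%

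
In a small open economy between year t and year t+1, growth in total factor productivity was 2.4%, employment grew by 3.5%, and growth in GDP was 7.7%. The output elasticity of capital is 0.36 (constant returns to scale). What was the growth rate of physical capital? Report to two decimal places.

Labor's share = 1 − 0.36 = 0.64.
gY = gA + 0.64×3.5 + 0.36×g.
0.36×g = 7.7 − 2.4 − 2.24 = 3.06.
g = 3.06 / 0.36 = 8.5%.

8.50%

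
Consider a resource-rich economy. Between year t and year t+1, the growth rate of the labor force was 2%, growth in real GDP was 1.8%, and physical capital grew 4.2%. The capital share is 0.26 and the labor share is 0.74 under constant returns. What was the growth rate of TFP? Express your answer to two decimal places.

-0.77%

Labor's share = 1 − 0.26 = 0.74.
Physical capital: 0.26 × 4.2 = 1.092 pp.
The labor force: 0.74 × 2 = 1.48 pp.
TFP growth = 1.8 − 2.572 = -0.772%.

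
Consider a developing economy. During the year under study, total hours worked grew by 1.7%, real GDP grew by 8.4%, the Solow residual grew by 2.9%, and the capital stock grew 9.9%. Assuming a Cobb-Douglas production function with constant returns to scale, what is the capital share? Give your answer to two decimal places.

0.46

gY = gA + α·gK + (1−α)·gL, so gY − gA − gL = α(gK − gL).
8.4 − 2.9 − 1.7 = α × (9.9 − 1.7).
3.8 = 8.2 α, so α = 0.4634.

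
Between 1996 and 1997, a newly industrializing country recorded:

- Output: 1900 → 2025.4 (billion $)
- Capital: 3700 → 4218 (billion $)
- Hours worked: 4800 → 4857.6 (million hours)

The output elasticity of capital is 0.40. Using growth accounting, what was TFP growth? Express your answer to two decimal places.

Output growth = (2025.4 − 1900) / 1900 = 6.6%.
Capital growth = (4218 − 3700) / 3700 = 14%.
Hours worked growth = (4857.6 − 4800) / 4800 = 1.2%.
Labor's share = 1 − 0.4 = 0.6.
Capital: 0.4 × 14 = 5.6 pp.
Hours worked: 0.6 × 1.2 = 0.72 pp.
TFP growth = 6.6 − 6.32 = 0.28%.

0.28%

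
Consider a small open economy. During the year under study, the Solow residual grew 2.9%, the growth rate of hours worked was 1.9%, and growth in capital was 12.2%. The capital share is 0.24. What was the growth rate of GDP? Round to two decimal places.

7.27%

Labor's share = 1 − 0.24 = 0.76.
Capital: 0.24 × 12.2 = 2.928 pp.
Hours worked: 0.76 × 1.9 = 1.444 pp.
Output growth = 2.9 + 4.372 = 7.272%.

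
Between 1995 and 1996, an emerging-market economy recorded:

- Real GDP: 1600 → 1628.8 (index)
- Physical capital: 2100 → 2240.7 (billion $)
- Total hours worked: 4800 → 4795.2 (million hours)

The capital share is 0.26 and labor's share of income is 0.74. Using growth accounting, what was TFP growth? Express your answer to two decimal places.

Real GDP growth = (1628.8 − 1600) / 1600 = 1.8%.
Physical capital growth = (2240.7 − 2100) / 2100 = 6.7%.
Total hours worked growth = (4795.2 − 4800) / 4800 = -0.1%.
Labor's share = 1 − 0.26 = 0.74.
Physical capital: 0.26 × 6.7 = 1.742 pp.
Total hours worked: 0.74 × (-0.1) = -0.074 pp.
TFP growth = 1.8 − 1.668 = 0.132%.

TFP grew 0.13%.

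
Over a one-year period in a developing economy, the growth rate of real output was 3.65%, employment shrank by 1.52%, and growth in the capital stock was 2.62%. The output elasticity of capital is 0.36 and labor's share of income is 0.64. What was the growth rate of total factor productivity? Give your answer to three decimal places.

Total factor productivity grew 3.680%.

Labor's share = 1 − 0.36 = 0.64.
The capital stock: 0.36 × 2.62 = 0.9432 pp.
Employment: 0.64 × (-1.52) = -0.9728 pp.
TFP growth = 3.65 + 0.0296 = 3.6796%.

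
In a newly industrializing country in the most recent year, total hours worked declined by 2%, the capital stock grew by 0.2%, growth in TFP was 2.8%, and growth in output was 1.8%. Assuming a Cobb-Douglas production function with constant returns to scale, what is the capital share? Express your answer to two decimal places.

gY = gA + α·gK + (1−α)·gL, so gY − gA − gL = α(gK − gL).
1.8 − 2.8 + 2 = α × (0.2 − (-2)).
1 = 2.2 α, so α = 0.4545.

The capital share is 0.45.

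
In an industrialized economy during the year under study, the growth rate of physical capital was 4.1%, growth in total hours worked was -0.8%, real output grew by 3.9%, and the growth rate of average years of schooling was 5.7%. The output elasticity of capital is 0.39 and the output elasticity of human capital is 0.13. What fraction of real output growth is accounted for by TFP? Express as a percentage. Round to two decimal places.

TFP accounted for 49.85% of growth.

Labor's share = 1 − 0.39 − 0.13 = 0.48.
Physical capital: 0.39 × 4.1 = 1.599 pp.
Average years of schooling: 0.13 × 5.7 = 0.741 pp.
Total hours worked: 0.48 × (-0.8) = -0.384 pp.
TFP growth = 3.9 − 1.956 = 1.944%.
TFP share of growth = 1.944 / 3.9 × 100 = 49.8462%.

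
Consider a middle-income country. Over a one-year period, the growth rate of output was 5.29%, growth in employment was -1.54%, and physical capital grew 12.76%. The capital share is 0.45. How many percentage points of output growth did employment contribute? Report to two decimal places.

Labor's share = 1 − 0.45 = 0.55.
Contribution = share × growth = 0.55 × (-1.54) = -0.847 pp.

-0.85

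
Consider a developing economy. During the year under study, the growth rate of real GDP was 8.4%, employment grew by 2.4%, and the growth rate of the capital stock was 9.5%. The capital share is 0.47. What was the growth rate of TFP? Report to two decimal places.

2.66%

Labor's share = 1 − 0.47 = 0.53.
The capital stock: 0.47 × 9.5 = 4.465 pp.
Employment: 0.53 × 2.4 = 1.272 pp.
TFP growth = 8.4 − 5.737 = 2.663%.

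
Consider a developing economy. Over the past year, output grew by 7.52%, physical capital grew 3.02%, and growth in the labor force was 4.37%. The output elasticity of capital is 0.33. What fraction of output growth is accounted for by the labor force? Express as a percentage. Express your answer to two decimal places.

38.93%

Labor's share = 1 − 0.33 = 0.67.
The labor force contributed 0.67 × 4.37 = 2.9279 pp.
Share of growth = 2.9279 / 7.52 × 100 = 38.9348%.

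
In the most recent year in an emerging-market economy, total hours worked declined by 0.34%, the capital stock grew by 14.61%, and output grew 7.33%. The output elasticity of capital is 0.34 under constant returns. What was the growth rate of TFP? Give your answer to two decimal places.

2.59%

Labor's share = 1 − 0.34 = 0.66.
The capital stock: 0.34 × 14.61 = 4.9674 pp.
Total hours worked: 0.66 × (-0.34) = -0.2244 pp.
TFP growth = 7.33 − 4.743 = 2.587%.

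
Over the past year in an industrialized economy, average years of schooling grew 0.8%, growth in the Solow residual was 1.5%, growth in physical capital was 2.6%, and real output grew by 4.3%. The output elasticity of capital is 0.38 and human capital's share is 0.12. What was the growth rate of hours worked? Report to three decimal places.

Labor's share = 1 − 0.38 − 0.12 = 0.5.
gY = gA + 0.38×2.6 + 0.12×0.8 + 0.5×g.
0.5×g = 4.3 − 1.5 − 1.084 = 1.716.
g = 1.716 / 0.5 = 3.432%.

Hours worked growth was 3.432%.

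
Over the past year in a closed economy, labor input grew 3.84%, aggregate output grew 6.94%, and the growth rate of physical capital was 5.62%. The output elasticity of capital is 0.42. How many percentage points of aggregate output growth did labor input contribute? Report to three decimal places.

2.227 pp

Labor's share = 1 − 0.42 = 0.58.
Contribution = share × growth = 0.58 × 3.84 = 2.2272 pp.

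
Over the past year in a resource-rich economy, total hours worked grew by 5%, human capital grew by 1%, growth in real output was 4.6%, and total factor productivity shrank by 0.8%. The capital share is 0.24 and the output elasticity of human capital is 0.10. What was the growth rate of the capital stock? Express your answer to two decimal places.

The capital stock growth was 8.33%.

Labor's share = 1 − 0.24 − 0.1 = 0.66.
gY = gA + 0.1×1 + 0.66×5 + 0.24×g.
0.24×g = 4.6 + 0.8 − 3.4 = 2.
g = 2 / 0.24 = 8.3333%.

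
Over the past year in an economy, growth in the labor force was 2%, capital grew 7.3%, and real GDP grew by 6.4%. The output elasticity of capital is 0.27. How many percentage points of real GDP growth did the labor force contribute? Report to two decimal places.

Labor's share = 1 − 0.27 = 0.73.
Contribution = share × growth = 0.73 × 2 = 1.46 pp.

1.46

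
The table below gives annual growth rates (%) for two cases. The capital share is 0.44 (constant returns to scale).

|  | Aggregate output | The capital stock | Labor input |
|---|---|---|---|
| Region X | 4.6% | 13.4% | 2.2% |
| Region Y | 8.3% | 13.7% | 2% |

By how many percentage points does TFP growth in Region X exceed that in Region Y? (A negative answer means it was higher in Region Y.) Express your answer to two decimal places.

-3.68 percentage points

Labor's share = 1 − 0.44 = 0.56.
Region X: TFP = 4.6 − 5.896 − 1.232 = -2.528%.
Region Y: TFP = 8.3 − 6.028 − 1.12 = 1.152%.
Difference = -2.528 − (1.152) = -3.68 pp.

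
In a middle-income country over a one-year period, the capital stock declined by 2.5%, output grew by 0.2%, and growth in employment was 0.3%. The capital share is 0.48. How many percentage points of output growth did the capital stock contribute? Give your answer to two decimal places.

-1.20 percentage points

Contribution = share × growth = 0.48 × (-2.5) = -1.2 pp.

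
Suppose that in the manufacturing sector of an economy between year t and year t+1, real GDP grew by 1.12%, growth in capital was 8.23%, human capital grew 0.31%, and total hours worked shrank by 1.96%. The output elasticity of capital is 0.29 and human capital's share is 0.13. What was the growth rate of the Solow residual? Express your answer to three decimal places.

-0.170%

Labor's share = 1 − 0.29 − 0.13 = 0.58.
Capital: 0.29 × 8.23 = 2.3867 pp.
Human capital: 0.13 × 0.31 = 0.0403 pp.
Total hours worked: 0.58 × (-1.96) = -1.1368 pp.
TFP growth = 1.12 − 1.2902 = -0.1702%.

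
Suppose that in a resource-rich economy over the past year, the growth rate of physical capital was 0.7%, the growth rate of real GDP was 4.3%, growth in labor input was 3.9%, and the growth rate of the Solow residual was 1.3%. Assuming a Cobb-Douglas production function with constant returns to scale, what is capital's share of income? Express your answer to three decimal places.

gY = gA + α·gK + (1−α)·gL, so gY − gA − gL = α(gK − gL).
4.3 − 1.3 − 3.9 = α × (0.7 − 3.9).
-0.9 = -3.2 α, so α = 0.28125.

α = 0.281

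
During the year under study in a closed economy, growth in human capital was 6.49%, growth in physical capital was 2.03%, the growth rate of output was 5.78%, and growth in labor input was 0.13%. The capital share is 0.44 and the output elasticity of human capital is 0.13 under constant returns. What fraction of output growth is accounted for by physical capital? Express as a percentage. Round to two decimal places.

Physical capital contributed 0.44 × 2.03 = 0.8932 pp.
Share of growth = 0.8932 / 5.78 × 100 = 15.4533%.

15.45%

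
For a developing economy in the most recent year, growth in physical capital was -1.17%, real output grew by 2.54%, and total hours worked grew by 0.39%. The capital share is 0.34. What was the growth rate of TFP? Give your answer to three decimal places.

2.680%

Labor's share = 1 − 0.34 = 0.66.
Physical capital: 0.34 × (-1.17) = -0.3978 pp.
Total hours worked: 0.66 × 0.39 = 0.2574 pp.
TFP growth = 2.54 + 0.1404 = 2.6804%.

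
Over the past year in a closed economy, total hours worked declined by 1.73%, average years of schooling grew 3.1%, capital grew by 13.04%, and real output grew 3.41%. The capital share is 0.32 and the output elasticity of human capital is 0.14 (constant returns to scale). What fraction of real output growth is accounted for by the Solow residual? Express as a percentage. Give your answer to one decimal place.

Labor's share = 1 − 0.32 − 0.14 = 0.54.
Capital: 0.32 × 13.04 = 4.1728 pp.
Average years of schooling: 0.14 × 3.1 = 0.434 pp.
Total hours worked: 0.54 × (-1.73) = -0.9342 pp.
TFP growth = 3.41 − 3.6726 = -0.2626%.
TFP share of growth = -0.2626 / 3.41 × 100 = -7.701%.

The Solow residual accounted for -7.7% of growth.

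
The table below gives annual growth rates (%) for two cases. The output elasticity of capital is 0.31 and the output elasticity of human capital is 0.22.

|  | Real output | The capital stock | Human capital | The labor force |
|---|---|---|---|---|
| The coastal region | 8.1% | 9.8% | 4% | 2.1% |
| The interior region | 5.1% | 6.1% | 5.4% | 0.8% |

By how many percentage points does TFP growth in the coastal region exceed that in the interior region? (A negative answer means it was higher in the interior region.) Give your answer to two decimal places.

Labor's share = 1 − 0.31 − 0.22 = 0.47.
The coastal region: TFP = 8.1 − 3.038 − 0.88 − 0.987 = 3.195%.
The interior region: TFP = 5.1 − 1.891 − 1.188 − 0.376 = 1.645%.
Difference = 3.195 − (1.645) = 1.55 pp.

1.55 percentage points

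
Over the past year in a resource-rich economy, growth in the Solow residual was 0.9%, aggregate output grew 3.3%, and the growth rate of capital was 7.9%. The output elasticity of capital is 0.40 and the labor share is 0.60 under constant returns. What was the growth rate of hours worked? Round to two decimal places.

Labor's share = 1 − 0.4 = 0.6.
gY = gA + 0.4×7.9 + 0.6×g.
0.6×g = 3.3 − 0.9 − 3.16 = -0.76.
g = -0.76 / 0.6 = -1.2667%.

-1.27%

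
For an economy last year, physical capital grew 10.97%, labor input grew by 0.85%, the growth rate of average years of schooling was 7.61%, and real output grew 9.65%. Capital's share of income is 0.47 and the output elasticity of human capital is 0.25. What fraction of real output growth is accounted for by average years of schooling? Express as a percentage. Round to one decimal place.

Average years of schooling accounted for 19.7% of growth.

Average years of schooling contributed 0.25 × 7.61 = 1.9025 pp.
Share of growth = 1.9025 / 9.65 × 100 = 19.715%.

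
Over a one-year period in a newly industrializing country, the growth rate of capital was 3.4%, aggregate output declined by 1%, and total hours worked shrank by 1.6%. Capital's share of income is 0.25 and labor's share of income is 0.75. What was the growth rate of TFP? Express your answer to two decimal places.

Labor's share = 1 − 0.25 = 0.75.
Capital: 0.25 × 3.4 = 0.85 pp.
Total hours worked: 0.75 × (-1.6) = -1.2 pp.
TFP growth = -1 + 0.35 = -0.65%.

-0.65%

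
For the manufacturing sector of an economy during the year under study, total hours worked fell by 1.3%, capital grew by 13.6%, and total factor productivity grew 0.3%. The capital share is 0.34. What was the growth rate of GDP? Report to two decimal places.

4.07%

Labor's share = 1 − 0.34 = 0.66.
Capital: 0.34 × 13.6 = 4.624 pp.
Total hours worked: 0.66 × (-1.3) = -0.858 pp.
Output growth = 0.3 + 3.766 = 4.066%.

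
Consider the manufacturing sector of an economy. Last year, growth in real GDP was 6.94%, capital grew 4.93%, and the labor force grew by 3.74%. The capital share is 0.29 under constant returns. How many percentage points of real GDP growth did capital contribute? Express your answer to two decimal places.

Contribution = share × growth = 0.29 × 4.93 = 1.4297 pp.

1.43 percentage points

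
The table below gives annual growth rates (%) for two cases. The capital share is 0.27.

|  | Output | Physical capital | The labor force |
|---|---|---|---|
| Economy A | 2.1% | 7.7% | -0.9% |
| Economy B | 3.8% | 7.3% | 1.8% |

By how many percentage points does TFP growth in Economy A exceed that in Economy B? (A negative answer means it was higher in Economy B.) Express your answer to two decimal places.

0.16 percentage points

Labor's share = 1 − 0.27 = 0.73.
Economy A: TFP = 2.1 − 2.079 + 0.657 = 0.678%.
Economy B: TFP = 3.8 − 1.971 − 1.314 = 0.515%.
Difference = 0.678 − (0.515) = 0.163 pp.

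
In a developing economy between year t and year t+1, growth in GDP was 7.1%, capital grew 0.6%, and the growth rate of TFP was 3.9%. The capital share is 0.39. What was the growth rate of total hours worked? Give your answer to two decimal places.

Labor's share = 1 − 0.39 = 0.61.
gY = gA + 0.39×0.6 + 0.61×g.
0.61×g = 7.1 − 3.9 − 0.234 = 2.966.
g = 2.966 / 0.61 = 4.8623%.

4.86%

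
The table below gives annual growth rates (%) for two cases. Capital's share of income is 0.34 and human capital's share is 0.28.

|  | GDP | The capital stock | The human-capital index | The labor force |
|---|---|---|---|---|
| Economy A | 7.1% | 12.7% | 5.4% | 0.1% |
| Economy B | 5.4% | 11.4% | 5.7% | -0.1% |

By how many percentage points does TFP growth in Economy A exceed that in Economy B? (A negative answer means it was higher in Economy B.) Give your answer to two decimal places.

1.27 percentage points

Labor's share = 1 − 0.34 − 0.28 = 0.38.
Economy A: TFP = 7.1 − 4.318 − 1.512 − 0.038 = 1.232%.
Economy B: TFP = 5.4 − 3.876 − 1.596 + 0.038 = -0.034%.
Difference = 1.232 − (-0.034) = 1.266 pp.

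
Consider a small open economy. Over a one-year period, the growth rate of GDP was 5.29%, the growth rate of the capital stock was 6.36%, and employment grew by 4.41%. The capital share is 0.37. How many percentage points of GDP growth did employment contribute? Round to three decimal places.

2.778 percentage points

Labor's share = 1 − 0.37 = 0.63.
Contribution = share × growth = 0.63 × 4.41 = 2.7783 pp.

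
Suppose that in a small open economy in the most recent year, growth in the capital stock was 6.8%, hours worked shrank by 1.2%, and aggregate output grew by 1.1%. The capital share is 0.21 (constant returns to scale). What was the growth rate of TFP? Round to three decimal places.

Labor's share = 1 − 0.21 = 0.79.
The capital stock: 0.21 × 6.8 = 1.428 pp.
Hours worked: 0.79 × (-1.2) = -0.948 pp.
TFP growth = 1.1 − 0.48 = 0.62%.

TFP growth was 0.620%.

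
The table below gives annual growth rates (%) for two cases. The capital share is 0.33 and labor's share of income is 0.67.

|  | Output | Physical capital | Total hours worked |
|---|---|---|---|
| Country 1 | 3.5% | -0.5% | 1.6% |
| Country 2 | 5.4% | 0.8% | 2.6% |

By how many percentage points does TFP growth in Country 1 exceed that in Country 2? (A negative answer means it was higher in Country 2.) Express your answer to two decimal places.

-0.80 percentage points

Labor's share = 1 − 0.33 = 0.67.
Country 1: TFP = 3.5 + 0.165 − 1.072 = 2.593%.
Country 2: TFP = 5.4 − 0.264 − 1.742 = 3.394%.
Difference = 2.593 − (3.394) = -0.801 pp.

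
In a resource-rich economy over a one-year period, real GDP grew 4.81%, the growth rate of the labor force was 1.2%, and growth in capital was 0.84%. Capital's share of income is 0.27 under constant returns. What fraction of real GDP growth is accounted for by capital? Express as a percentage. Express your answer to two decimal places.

Capital accounted for 4.72% of growth.

Capital contributed 0.27 × 0.84 = 0.2268 pp.
Share of growth = 0.2268 / 4.81 × 100 = 4.7152%.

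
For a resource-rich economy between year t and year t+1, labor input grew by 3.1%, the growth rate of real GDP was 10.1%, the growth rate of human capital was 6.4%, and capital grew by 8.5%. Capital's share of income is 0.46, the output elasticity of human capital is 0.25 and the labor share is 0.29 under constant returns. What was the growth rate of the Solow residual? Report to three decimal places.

Labor's share = 1 − 0.46 − 0.25 = 0.29.
Capital: 0.46 × 8.5 = 3.91 pp.
Human capital: 0.25 × 6.4 = 1.6 pp.
Labor input: 0.29 × 3.1 = 0.899 pp.
TFP growth = 10.1 − 6.409 = 3.691%.

3.691%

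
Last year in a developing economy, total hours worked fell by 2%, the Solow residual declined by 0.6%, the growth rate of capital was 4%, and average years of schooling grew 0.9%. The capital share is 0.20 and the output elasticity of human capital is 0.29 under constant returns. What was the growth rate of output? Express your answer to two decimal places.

-0.56%

Labor's share = 1 − 0.2 − 0.29 = 0.51.
Capital: 0.2 × 4 = 0.8 pp.
Average years of schooling: 0.29 × 0.9 = 0.261 pp.
Total hours worked: 0.51 × (-2) = -1.02 pp.
Output growth = -0.6 + 0.041 = -0.559%.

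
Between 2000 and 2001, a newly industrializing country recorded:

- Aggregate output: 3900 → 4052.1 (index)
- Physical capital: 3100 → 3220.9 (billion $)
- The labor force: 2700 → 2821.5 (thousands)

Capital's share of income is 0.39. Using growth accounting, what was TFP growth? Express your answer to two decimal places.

-0.37%

Aggregate output growth = (4052.1 − 3900) / 3900 = 3.9%.
Physical capital growth = (3220.9 − 3100) / 3100 = 3.9%.
The labor force growth = (2821.5 − 2700) / 2700 = 4.5%.
Labor's share = 1 − 0.39 = 0.61.
Physical capital: 0.39 × 3.9 = 1.521 pp.
The labor force: 0.61 × 4.5 = 2.745 pp.
TFP growth = 3.9 − 4.266 = -0.366%.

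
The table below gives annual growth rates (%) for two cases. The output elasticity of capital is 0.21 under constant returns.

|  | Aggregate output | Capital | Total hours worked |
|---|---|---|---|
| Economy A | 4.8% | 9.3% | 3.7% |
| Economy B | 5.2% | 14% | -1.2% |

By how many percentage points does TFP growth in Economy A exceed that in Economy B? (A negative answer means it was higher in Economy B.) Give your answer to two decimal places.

-3.28 percentage points

Labor's share = 1 − 0.21 = 0.79.
Economy A: TFP = 4.8 − 1.953 − 2.923 = -0.076%.
Economy B: TFP = 5.2 − 2.94 + 0.948 = 3.208%.
Difference = -0.076 − (3.208) = -3.284 pp.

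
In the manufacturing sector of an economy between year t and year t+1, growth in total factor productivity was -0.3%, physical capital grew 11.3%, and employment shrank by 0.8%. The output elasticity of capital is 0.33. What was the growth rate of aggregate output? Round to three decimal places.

Labor's share = 1 − 0.33 = 0.67.
Physical capital: 0.33 × 11.3 = 3.729 pp.
Employment: 0.67 × (-0.8) = -0.536 pp.
Output growth = -0.3 + 3.193 = 2.893%.

Aggregate output grew 2.893%.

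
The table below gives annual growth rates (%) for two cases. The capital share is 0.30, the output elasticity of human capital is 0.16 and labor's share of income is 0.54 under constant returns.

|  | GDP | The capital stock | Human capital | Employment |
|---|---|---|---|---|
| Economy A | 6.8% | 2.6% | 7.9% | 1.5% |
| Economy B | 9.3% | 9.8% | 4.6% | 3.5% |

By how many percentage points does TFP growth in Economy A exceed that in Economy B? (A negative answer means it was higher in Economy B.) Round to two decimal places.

0.21 percentage points

Labor's share = 1 − 0.3 − 0.16 = 0.54.
Economy A: TFP = 6.8 − 0.78 − 1.264 − 0.81 = 3.946%.
Economy B: TFP = 9.3 − 2.94 − 0.736 − 1.89 = 3.734%.
Difference = 3.946 − (3.734) = 0.212 pp.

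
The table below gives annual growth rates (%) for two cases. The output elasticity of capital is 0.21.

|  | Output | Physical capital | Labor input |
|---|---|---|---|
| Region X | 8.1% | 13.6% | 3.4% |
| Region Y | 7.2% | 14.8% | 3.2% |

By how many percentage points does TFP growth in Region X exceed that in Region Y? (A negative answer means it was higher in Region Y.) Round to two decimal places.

0.99 percentage points

Labor's share = 1 − 0.21 = 0.79.
Region X: TFP = 8.1 − 2.856 − 2.686 = 2.558%.
Region Y: TFP = 7.2 − 3.108 − 2.528 = 1.564%.
Difference = 2.558 − (1.564) = 0.994 pp.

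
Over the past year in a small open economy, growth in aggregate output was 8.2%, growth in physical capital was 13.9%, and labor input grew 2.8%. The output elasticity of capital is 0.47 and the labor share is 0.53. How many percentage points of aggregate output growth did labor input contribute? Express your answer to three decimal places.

Labor's share = 1 − 0.47 = 0.53.
Contribution = share × growth = 0.53 × 2.8 = 1.484 pp.

1.484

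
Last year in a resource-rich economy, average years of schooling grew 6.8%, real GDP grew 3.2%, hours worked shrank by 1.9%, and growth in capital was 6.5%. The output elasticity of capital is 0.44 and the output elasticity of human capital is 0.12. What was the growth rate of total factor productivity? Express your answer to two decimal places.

0.36%

Labor's share = 1 − 0.44 − 0.12 = 0.44.
Capital: 0.44 × 6.5 = 2.86 pp.
Average years of schooling: 0.12 × 6.8 = 0.816 pp.
Hours worked: 0.44 × (-1.9) = -0.836 pp.
TFP growth = 3.2 − 2.84 = 0.36%.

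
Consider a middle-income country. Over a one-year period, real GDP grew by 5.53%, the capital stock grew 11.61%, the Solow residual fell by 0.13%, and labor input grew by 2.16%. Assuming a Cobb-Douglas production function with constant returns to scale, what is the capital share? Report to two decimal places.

gY = gA + α·gK + (1−α)·gL, so gY − gA − gL = α(gK − gL).
5.53 + 0.13 − 2.16 = α × (11.61 − 2.16).
3.5 = 9.45 α, so α = 0.3704.

α = 0.37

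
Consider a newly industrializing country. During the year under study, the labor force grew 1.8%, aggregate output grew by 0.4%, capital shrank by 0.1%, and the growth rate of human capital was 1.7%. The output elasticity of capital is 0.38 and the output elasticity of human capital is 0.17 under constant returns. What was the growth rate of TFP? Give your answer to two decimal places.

Labor's share = 1 − 0.38 − 0.17 = 0.45.
Capital: 0.38 × (-0.1) = -0.038 pp.
Human capital: 0.17 × 1.7 = 0.289 pp.
The labor force: 0.45 × 1.8 = 0.81 pp.
TFP growth = 0.4 − 1.061 = -0.661%.

-0.66%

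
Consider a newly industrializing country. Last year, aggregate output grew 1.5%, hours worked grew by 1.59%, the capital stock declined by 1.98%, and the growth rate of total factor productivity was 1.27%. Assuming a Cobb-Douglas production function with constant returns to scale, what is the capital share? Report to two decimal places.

The capital share is 0.38.

gY = gA + α·gK + (1−α)·gL, so gY − gA − gL = α(gK − gL).
1.5 − 1.27 − 1.59 = α × (-1.98 − 1.59).
-1.36 = -3.57 α, so α = 0.381.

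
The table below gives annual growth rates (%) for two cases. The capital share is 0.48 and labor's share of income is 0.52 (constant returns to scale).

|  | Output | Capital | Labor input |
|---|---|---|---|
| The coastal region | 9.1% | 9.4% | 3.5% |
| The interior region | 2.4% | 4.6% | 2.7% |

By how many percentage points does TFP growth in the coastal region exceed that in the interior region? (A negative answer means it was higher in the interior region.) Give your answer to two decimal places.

Labor's share = 1 − 0.48 = 0.52.
The coastal region: TFP = 9.1 − 4.512 − 1.82 = 2.768%.
The interior region: TFP = 2.4 − 2.208 − 1.404 = -1.212%.
Difference = 2.768 − (-1.212) = 3.98 pp.

3.98 percentage points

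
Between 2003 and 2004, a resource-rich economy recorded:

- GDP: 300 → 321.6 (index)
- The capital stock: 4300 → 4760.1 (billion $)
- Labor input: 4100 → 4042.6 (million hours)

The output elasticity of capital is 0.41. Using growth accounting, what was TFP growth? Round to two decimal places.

GDP growth = (321.6 − 300) / 300 = 7.2%.
The capital stock growth = (4760.1 − 4300) / 4300 = 10.7%.
Labor input growth = (4042.6 − 4100) / 4100 = -1.4%.
Labor's share = 1 − 0.41 = 0.59.
The capital stock: 0.41 × 10.7 = 4.387 pp.
Labor input: 0.59 × (-1.4) = -0.826 pp.
TFP growth = 7.2 − 3.561 = 3.639%.

3.64%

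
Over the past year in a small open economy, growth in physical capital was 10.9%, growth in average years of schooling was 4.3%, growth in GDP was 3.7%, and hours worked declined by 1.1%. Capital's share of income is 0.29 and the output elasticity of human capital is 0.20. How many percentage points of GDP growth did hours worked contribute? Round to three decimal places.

-0.561

Labor's share = 1 − 0.29 − 0.2 = 0.51.
Contribution = share × growth = 0.51 × (-1.1) = -0.561 pp.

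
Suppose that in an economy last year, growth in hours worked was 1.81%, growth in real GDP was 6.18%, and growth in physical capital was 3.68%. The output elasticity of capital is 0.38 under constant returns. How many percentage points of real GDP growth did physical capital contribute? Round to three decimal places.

Contribution = share × growth = 0.38 × 3.68 = 1.3984 pp.

1.398 percentage points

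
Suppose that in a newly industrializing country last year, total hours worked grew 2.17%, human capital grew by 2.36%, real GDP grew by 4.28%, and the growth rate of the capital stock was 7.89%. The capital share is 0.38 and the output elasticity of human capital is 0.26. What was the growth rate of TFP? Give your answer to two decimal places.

-0.11%

Labor's share = 1 − 0.38 − 0.26 = 0.36.
The capital stock: 0.38 × 7.89 = 2.9982 pp.
Human capital: 0.26 × 2.36 = 0.6136 pp.
Total hours worked: 0.36 × 2.17 = 0.7812 pp.
TFP growth = 4.28 − 4.393 = -0.113%.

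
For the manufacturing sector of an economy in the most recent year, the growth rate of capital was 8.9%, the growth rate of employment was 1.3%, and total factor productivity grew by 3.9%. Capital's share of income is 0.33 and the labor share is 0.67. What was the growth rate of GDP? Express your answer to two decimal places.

Labor's share = 1 − 0.33 = 0.67.
Capital: 0.33 × 8.9 = 2.937 pp.
Employment: 0.67 × 1.3 = 0.871 pp.
Output growth = 3.9 + 3.808 = 7.708%.

7.71%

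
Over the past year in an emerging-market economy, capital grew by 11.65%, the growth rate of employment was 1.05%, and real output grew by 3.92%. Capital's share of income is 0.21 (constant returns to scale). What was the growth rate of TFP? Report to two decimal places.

0.64%

Labor's share = 1 − 0.21 = 0.79.
Capital: 0.21 × 11.65 = 2.4465 pp.
Employment: 0.79 × 1.05 = 0.8295 pp.
TFP growth = 3.92 − 3.276 = 0.644%.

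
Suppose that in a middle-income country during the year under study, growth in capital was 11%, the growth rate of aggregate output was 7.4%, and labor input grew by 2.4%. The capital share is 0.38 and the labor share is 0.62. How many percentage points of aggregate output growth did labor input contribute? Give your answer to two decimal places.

Labor's share = 1 − 0.38 = 0.62.
Contribution = share × growth = 0.62 × 2.4 = 1.488 pp.

1.49 pp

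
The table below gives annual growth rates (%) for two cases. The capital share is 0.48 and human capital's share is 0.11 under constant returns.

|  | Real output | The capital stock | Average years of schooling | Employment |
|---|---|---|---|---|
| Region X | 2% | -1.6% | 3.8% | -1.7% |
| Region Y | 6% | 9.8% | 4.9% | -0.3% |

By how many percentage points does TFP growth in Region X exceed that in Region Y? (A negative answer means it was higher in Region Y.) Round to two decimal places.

2.17 percentage points

Labor's share = 1 − 0.48 − 0.11 = 0.41.
Region X: TFP = 2 + 0.768 − 0.418 + 0.697 = 3.047%.
Region Y: TFP = 6 − 4.704 − 0.539 + 0.123 = 0.88%.
Difference = 3.047 − (0.88) = 2.167 pp.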